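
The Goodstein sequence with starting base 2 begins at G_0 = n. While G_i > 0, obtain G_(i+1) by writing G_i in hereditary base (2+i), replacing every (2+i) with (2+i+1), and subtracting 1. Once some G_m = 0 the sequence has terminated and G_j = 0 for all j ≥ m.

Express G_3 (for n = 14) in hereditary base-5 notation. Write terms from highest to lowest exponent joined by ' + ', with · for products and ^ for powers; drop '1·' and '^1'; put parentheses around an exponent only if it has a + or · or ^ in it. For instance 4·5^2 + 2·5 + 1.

5^(5 + 1) + 5^5

(0) 14|_2 = 2^(2 + 1) + 2^2 + 2 ↦ 3^(3 + 1) + 3^3 + 3|_3 = 111 ⇒ 110
(1) 110|_3 = 3^(3 + 1) + 3^3 + 2 ↦ 4^(4 + 1) + 4^4 + 2|_4 = 1282 ⇒ 1281
(2) 1281|_4 = 4^(4 + 1) + 4^4 + 1 ↦ 5^(5 + 1) + 5^5 + 1|_5 = 18751 ⇒ 18750
(3) 18750|_5 = 5^(5 + 1) + 5^5 ↦ 6^(6 + 1) + 6^6|_6 = 326592 ⇒ 326591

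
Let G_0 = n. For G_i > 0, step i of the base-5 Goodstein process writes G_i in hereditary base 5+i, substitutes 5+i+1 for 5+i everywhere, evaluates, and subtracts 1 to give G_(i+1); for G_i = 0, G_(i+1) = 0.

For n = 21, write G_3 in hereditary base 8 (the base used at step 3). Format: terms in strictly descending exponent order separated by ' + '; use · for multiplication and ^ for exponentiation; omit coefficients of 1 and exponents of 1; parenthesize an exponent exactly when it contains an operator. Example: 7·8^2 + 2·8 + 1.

3·8 + 5

base 5: 21 = 4·5 + 1; at 6: 4·6 + 1 = 25; next = 24
base 6: 24 = 4·6; at 7: 4·7 = 28; next = 27
base 7: 27 = 3·7 + 6; at 8: 3·8 + 6 = 30; next = 29
base 8: 29 = 3·8 + 5; at 9: 3·9 + 5 = 32; next = 31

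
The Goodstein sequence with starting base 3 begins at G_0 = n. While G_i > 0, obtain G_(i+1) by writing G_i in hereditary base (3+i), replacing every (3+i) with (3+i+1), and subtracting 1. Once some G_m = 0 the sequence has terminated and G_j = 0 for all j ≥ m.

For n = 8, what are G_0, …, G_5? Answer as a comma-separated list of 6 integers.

8, 9, 10, 11, 11, 11

[0] 8 ≡ 2·3 + 2 (base 3). Lift 4: 10. −1: 9.
[1] 9 ≡ 2·4 + 1 (base 4). Lift 5: 11. −1: 10.
[2] 10 ≡ 2·5 (base 5). Lift 6: 12. −1: 11.
[3] 11 ≡ 6 + 5 (base 6). Lift 7: 12. −1: 11.
[4] 11 ≡ 7 + 4 (base 7). Lift 8: 12. −1: 11.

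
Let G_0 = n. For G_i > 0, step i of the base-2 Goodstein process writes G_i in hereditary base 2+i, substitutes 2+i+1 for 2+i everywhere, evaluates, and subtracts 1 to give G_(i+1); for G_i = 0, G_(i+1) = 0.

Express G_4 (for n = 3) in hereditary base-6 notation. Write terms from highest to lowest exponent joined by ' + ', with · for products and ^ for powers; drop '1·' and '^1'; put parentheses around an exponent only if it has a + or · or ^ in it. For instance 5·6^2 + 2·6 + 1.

1

step 0: 3 = 2 + 1; sub 3 for 2: 3 + 1; = 4; G_1 = 4−1 = 3
step 1: 3 = 3; sub 4 for 3: 4; = 4; G_2 = 4−1 = 3
step 2: 3 = 3; sub 5 for 4: 3; = 3; G_3 = 3−1 = 2
step 3: 2 = 2; sub 6 for 5: 2; = 2; G_4 = 2−1 = 1
step 4: 1 = 1; sub 7 for 6: 1; = 1; G_5 = 1−1 = 0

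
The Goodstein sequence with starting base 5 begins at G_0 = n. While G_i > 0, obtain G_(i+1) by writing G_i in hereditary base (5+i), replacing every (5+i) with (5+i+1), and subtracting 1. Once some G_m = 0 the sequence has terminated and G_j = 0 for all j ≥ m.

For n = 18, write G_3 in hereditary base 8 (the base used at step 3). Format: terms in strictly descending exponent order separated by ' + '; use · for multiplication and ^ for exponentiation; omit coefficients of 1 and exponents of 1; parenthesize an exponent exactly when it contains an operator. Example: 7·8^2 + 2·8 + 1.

3·8

18 —HB5→ 3·5 + 3 —bump→ 3·6 + 3 = 21 —(−1)→ 20
20 —HB6→ 3·6 + 2 —bump→ 3·7 + 2 = 23 —(−1)→ 22
22 —HB7→ 3·7 + 1 —bump→ 3·8 + 1 = 25 —(−1)→ 24
24 —HB8→ 3·8 —bump→ 3·9 = 27 —(−1)→ 26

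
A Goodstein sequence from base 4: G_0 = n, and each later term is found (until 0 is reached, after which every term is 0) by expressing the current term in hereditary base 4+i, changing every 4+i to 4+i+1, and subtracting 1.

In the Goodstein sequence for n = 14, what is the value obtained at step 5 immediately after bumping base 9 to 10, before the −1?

G_0=14  [base 4] 3·4 + 2  →[4↦5]→  3·5 + 2 = 17  −1 ⇒ G_1=16
G_1=16  [base 5] 3·5 + 1  →[5↦6]→  3·6 + 1 = 19  −1 ⇒ G_2=18
G_2=18  [base 6] 3·6  →[6↦7]→  3·7 = 21  −1 ⇒ G_3=20
G_3=20  [base 7] 2·7 + 6  →[7↦8]→  2·8 + 6 = 22  −1 ⇒ G_4=21
G_4=21  [base 8] 2·8 + 5  →[8↦9]→  2·9 + 5 = 23  −1 ⇒ G_5=22
G_5=22  [base 9] 2·9 + 4  →[9↦10]→  2·10 + 4 = 24  −1 ⇒ G_6=23

24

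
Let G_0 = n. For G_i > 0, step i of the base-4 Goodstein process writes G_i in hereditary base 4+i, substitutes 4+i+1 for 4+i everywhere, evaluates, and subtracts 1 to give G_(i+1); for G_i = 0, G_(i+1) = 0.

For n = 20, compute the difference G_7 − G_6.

8

G_0 = 20. HB_4(20) = 4^2 + 4. Bump = 30. G_1 = 29.
G_1 = 29. HB_5(29) = 5^2 + 4. Bump = 40. G_2 = 39.
G_2 = 39. HB_6(39) = 6^2 + 3. Bump = 52. G_3 = 51.
G_3 = 51. HB_7(51) = 7^2 + 2. Bump = 66. G_4 = 65.
G_4 = 65. HB_8(65) = 8^2 + 1. Bump = 82. G_5 = 81.
G_5 = 81. HB_9(81) = 9^2. Bump = 100. G_6 = 99.
G_6 = 99. HB_10(99) = 9·10 + 9. Bump = 108. G_7 = 107.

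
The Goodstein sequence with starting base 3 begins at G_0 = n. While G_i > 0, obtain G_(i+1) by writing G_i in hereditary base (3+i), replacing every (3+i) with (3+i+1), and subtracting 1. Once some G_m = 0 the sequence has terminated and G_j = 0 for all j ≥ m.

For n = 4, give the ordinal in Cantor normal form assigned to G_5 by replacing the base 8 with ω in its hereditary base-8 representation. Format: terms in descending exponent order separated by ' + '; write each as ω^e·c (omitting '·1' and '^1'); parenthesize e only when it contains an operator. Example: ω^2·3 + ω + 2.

4 —HB3→ 3 + 1 —bump→ 4 + 1 = 5 —(−1)→ 4
4 —HB4→ 4 —bump→ 5 = 5 —(−1)→ 4
4 —HB5→ 4 —bump→ 4 = 4 —(−1)→ 3
3 —HB6→ 3 —bump→ 3 = 3 —(−1)→ 2
2 —HB7→ 2 —bump→ 2 = 2 —(−1)→ 1
1 —HB8→ 1 —bump→ 1 = 1 —(−1)→ 0

1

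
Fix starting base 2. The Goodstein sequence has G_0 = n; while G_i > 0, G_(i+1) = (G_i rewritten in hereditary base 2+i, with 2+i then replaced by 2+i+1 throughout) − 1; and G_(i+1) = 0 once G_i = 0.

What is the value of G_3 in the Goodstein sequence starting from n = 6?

3125

G_0=6  [base 2] 2^2 + 2  →[2↦3]→  3^3 + 3 = 30  −1 ⇒ G_1=29
G_1=29  [base 3] 3^3 + 2  →[3↦4]→  4^4 + 2 = 258  −1 ⇒ G_2=257
G_2=257  [base 4] 4^4 + 1  →[4↦5]→  5^5 + 1 = 3126  −1 ⇒ G_3=3125
G_3=3125  [base 5] 5^5  →[5↦6]→  6^6 = 46656  −1 ⇒ G_4=46655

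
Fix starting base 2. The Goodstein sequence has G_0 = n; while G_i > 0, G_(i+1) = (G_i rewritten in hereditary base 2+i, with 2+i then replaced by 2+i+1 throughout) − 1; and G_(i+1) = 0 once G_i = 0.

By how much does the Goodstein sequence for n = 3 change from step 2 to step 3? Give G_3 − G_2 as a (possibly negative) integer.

G_0=3  [base 2] 2 + 1  →[2↦3]→  3 + 1 = 4  −1 ⇒ G_1=3
G_1=3  [base 3] 3  →[3↦4]→  4 = 4  −1 ⇒ G_2=3
G_2=3  [base 4] 3  →[4↦5]→  3 = 3  −1 ⇒ G_3=2

-1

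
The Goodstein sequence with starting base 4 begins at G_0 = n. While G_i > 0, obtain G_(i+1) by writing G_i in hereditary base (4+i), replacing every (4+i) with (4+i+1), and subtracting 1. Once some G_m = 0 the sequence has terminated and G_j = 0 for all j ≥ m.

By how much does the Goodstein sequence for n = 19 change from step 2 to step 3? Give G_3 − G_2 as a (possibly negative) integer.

i=0: 19 = 4^2 + 3 (b=4); 4→5: 5^2 + 3 = 28; 28−1 = 27
i=1: 27 = 5^2 + 2 (b=5); 5→6: 6^2 + 2 = 38; 38−1 = 37
i=2: 37 = 6^2 + 1 (b=6); 6→7: 7^2 + 1 = 50; 50−1 = 49

12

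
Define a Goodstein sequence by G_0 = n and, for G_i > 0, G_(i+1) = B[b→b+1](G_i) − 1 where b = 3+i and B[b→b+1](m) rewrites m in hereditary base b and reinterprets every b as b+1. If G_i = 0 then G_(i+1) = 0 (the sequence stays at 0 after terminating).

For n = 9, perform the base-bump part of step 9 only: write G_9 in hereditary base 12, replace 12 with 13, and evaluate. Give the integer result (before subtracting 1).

29

base 3: 9 = 3^2; at 4: 4^2 = 16; next = 15
base 4: 15 = 3·4 + 3; at 5: 3·5 + 3 = 18; next = 17
base 5: 17 = 3·5 + 2; at 6: 3·6 + 2 = 20; next = 19
base 6: 19 = 3·6 + 1; at 7: 3·7 + 1 = 22; next = 21
base 7: 21 = 3·7; at 8: 3·8 = 24; next = 23
base 8: 23 = 2·8 + 7; at 9: 2·9 + 7 = 25; next = 24
base 9: 24 = 2·9 + 6; at 10: 2·10 + 6 = 26; next = 25
base 10: 25 = 2·10 + 5; at 11: 2·11 + 5 = 27; next = 26
base 11: 26 = 2·11 + 4; at 12: 2·12 + 4 = 28; next = 27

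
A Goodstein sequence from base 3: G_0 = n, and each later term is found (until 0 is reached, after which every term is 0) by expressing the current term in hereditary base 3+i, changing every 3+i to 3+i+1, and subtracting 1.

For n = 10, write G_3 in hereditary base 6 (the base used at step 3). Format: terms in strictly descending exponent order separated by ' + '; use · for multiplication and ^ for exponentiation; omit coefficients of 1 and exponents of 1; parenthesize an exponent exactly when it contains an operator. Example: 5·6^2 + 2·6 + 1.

G_0=10  [base 3] 3^2 + 1  →[3↦4]→  4^2 + 1 = 17  −1 ⇒ G_1=16
G_1=16  [base 4] 4^2  →[4↦5]→  5^2 = 25  −1 ⇒ G_2=24
G_2=24  [base 5] 4·5 + 4  →[5↦6]→  4·6 + 4 = 28  −1 ⇒ G_3=27
G_3=27  [base 6] 4·6 + 3  →[6↦7]→  4·7 + 3 = 31  −1 ⇒ G_4=30

4·6 + 3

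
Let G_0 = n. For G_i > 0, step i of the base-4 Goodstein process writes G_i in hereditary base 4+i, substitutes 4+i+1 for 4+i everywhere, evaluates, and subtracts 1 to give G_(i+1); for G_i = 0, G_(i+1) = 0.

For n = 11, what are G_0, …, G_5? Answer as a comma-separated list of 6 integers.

11, 12, 13, 14, 15, 15

(0) 11|_4 = 2·4 + 3 ↦ 2·5 + 3|_5 = 13 ⇒ 12
(1) 12|_5 = 2·5 + 2 ↦ 2·6 + 2|_6 = 14 ⇒ 13
(2) 13|_6 = 2·6 + 1 ↦ 2·7 + 1|_7 = 15 ⇒ 14
(3) 14|_7 = 2·7 ↦ 2·8|_8 = 16 ⇒ 15
(4) 15|_8 = 8 + 7 ↦ 9 + 7|_9 = 16 ⇒ 15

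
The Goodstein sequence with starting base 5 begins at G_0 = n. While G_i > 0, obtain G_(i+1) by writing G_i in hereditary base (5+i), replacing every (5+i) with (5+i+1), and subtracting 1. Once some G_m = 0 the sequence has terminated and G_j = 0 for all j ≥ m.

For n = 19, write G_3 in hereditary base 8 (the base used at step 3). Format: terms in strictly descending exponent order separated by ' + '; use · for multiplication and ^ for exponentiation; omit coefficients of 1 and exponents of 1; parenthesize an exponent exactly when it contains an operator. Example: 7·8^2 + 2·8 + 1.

G_0 = 19. HB_5(19) = 3·5 + 4. Bump = 22. G_1 = 21.
G_1 = 21. HB_6(21) = 3·6 + 3. Bump = 24. G_2 = 23.
G_2 = 23. HB_7(23) = 3·7 + 2. Bump = 26. G_3 = 25.
G_3 = 25. HB_8(25) = 3·8 + 1. Bump = 28. G_4 = 27.

3·8 + 1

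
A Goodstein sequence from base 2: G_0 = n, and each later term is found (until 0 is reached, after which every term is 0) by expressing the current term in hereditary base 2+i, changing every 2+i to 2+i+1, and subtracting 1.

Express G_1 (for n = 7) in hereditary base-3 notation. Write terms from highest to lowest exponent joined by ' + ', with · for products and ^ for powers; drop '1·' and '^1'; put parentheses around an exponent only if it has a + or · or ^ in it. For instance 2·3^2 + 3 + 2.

G_0=7  [base 2] 2^2 + 2 + 1  →[2↦3]→  3^3 + 3 + 1 = 31  −1 ⇒ G_1=30
G_1=30  [base 3] 3^3 + 3  →[3↦4]→  4^4 + 4 = 260  −1 ⇒ G_2=259

3^3 + 3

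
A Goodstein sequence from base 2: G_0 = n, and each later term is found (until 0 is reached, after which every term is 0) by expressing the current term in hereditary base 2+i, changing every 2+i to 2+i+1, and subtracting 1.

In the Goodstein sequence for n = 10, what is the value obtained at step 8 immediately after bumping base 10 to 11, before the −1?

G_0 = 10. HB_2(10) = 2^(2 + 1) + 2. Bump = 84. G_1 = 83.
G_1 = 83. HB_3(83) = 3^(3 + 1) + 2. Bump = 1026. G_2 = 1025.
G_2 = 1025. HB_4(1025) = 4^(4 + 1) + 1. Bump = 15626. G_3 = 15625.
G_3 = 15625. HB_5(15625) = 5^(5 + 1). Bump = 279936. G_4 = 279935.
G_4 = 279935. HB_6(279935) = 5·6^6 + 5·6^5 + 5·6^4 + 5·6^3 + 5·6^2 + 5·6 + 5. Bump = 4215755. G_5 = 4215754.
G_5 = 4215754. HB_7(4215754) = 5·7^7 + 5·7^5 + 5·7^4 + 5·7^3 + 5·7^2 + 5·7 + 4. Bump = 84073324. G_6 = 84073323.
G_6 = 84073323. HB_8(84073323) = 5·8^8 + 5·8^5 + 5·8^4 + 5·8^3 + 5·8^2 + 5·8 + 3. Bump = 1937434593. G_7 = 1937434592.
G_7 = 1937434592. HB_9(1937434592) = 5·9^9 + 5·9^5 + 5·9^4 + 5·9^3 + 5·9^2 + 5·9 + 2. Bump = 50000555552. G_8 = 50000555551.

1426559238831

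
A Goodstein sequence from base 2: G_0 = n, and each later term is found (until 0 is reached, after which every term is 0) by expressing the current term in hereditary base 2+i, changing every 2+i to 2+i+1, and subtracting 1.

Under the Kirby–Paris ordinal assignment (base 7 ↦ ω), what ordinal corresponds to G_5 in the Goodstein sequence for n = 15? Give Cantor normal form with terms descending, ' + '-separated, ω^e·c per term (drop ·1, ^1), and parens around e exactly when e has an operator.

ω^(ω + 1) + ω^ω

step 0: 15 = 2^(2 + 1) + 2^2 + 2 + 1; sub 3 for 2: 3^(3 + 1) + 3^3 + 3 + 1; = 112; G_1 = 112−1 = 111
step 1: 111 = 3^(3 + 1) + 3^3 + 3; sub 4 for 3: 4^(4 + 1) + 4^4 + 4; = 1284; G_2 = 1284−1 = 1283
step 2: 1283 = 4^(4 + 1) + 4^4 + 3; sub 5 for 4: 5^(5 + 1) + 5^5 + 3; = 18753; G_3 = 18753−1 = 18752
step 3: 18752 = 5^(5 + 1) + 5^5 + 2; sub 6 for 5: 6^(6 + 1) + 6^6 + 2; = 326594; G_4 = 326594−1 = 326593
step 4: 326593 = 6^(6 + 1) + 6^6 + 1; sub 7 for 6: 7^(7 + 1) + 7^7 + 1; = 6588345; G_5 = 6588345−1 = 6588344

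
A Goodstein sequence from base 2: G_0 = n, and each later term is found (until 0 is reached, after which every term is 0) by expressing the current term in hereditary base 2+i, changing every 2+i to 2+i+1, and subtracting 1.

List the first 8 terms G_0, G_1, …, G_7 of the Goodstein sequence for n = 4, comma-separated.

base 2: 4 = 2^2; at 3: 3^3 = 27; next = 26
base 3: 26 = 2·3^2 + 2·3 + 2; at 4: 2·4^2 + 2·4 + 2 = 42; next = 41
base 4: 41 = 2·4^2 + 2·4 + 1; at 5: 2·5^2 + 2·5 + 1 = 61; next = 60
base 5: 60 = 2·5^2 + 2·5; at 6: 2·6^2 + 2·6 = 84; next = 83
base 6: 83 = 2·6^2 + 6 + 5; at 7: 2·7^2 + 7 + 5 = 110; next = 109
base 7: 109 = 2·7^2 + 7 + 4; at 8: 2·8^2 + 8 + 4 = 140; next = 139
base 8: 139 = 2·8^2 + 8 + 3; at 9: 2·9^2 + 9 + 3 = 174; next = 173

4, 26, 41, 60, 83, 109, 139, 173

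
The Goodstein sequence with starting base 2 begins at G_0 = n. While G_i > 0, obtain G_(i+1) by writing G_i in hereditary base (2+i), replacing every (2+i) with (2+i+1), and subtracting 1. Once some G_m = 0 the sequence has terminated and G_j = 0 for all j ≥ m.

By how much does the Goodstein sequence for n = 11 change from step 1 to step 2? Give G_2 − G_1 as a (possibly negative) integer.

[0] 11 ≡ 2^(2 + 1) + 2 + 1 (base 2). Lift 3: 85. −1: 84.
[1] 84 ≡ 3^(3 + 1) + 3 (base 3). Lift 4: 1028. −1: 1027.

943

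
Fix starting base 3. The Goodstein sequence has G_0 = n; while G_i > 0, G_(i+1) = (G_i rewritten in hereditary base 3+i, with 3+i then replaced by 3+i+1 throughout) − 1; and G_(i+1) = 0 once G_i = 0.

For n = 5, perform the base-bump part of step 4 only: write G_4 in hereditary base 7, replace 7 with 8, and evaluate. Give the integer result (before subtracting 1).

4

[0] 5 ≡ 3 + 2 (base 3). Lift 4: 6. −1: 5.
[1] 5 ≡ 4 + 1 (base 4). Lift 5: 6. −1: 5.
[2] 5 ≡ 5 (base 5). Lift 6: 6. −1: 5.
[3] 5 ≡ 5 (base 6). Lift 7: 5. −1: 4.
[4] 4 ≡ 4 (base 7). Lift 8: 4. −1: 3.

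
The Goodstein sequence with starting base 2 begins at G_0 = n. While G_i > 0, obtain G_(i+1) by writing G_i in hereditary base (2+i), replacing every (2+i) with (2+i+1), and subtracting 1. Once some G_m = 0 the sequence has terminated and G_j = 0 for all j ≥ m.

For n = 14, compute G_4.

326591

i=0: 14 = 2^(2 + 1) + 2^2 + 2 (b=2); 2→3: 3^(3 + 1) + 3^3 + 3 = 111; 111−1 = 110
i=1: 110 = 3^(3 + 1) + 3^3 + 2 (b=3); 3→4: 4^(4 + 1) + 4^4 + 2 = 1282; 1282−1 = 1281
i=2: 1281 = 4^(4 + 1) + 4^4 + 1 (b=4); 4→5: 5^(5 + 1) + 5^5 + 1 = 18751; 18751−1 = 18750
i=3: 18750 = 5^(5 + 1) + 5^5 (b=5); 5→6: 6^(6 + 1) + 6^6 = 326592; 326592−1 = 326591
i=4: 326591 = 6^(6 + 1) + 5·6^5 + 5·6^4 + 5·6^3 + 5·6^2 + 5·6 + 5 (b=6); 6→7: 7^(7 + 1) + 5·7^5 + 5·7^4 + 5·7^3 + 5·7^2 + 5·7 + 5 = 5862841; 5862841−1 = 5862840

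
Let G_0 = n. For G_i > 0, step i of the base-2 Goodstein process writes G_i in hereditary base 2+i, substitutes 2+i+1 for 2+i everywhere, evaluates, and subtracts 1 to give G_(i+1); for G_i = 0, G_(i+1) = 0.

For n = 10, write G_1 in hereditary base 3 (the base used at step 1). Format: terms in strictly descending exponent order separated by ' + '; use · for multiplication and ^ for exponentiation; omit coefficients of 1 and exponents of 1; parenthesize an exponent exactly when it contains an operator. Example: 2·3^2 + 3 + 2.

3^(3 + 1) + 2

10 —HB2→ 2^(2 + 1) + 2 —bump→ 3^(3 + 1) + 3 = 84 —(−1)→ 83
83 —HB3→ 3^(3 + 1) + 2 —bump→ 4^(4 + 1) + 2 = 1026 —(−1)→ 1025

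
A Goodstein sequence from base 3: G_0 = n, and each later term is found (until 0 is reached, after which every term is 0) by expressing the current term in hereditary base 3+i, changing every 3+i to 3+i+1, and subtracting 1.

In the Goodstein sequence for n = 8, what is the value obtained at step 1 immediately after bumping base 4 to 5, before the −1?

11

(0) 8|_3 = 2·3 + 2 ↦ 2·4 + 2|_4 = 10 ⇒ 9
(1) 9|_4 = 2·4 + 1 ↦ 2·5 + 1|_5 = 11 ⇒ 10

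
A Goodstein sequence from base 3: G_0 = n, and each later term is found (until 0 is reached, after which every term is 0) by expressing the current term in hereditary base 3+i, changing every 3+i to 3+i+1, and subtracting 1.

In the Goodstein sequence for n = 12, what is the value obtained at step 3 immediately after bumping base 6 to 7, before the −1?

[0] 12 ≡ 3^2 + 3 (base 3). Lift 4: 20. −1: 19.
[1] 19 ≡ 4^2 + 3 (base 4). Lift 5: 28. −1: 27.
[2] 27 ≡ 5^2 + 2 (base 5). Lift 6: 38. −1: 37.

50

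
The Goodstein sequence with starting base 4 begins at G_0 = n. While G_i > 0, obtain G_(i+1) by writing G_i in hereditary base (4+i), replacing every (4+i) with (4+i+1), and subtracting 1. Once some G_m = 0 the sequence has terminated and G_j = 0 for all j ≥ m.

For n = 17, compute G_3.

G_0=17  [base 4] 4^2 + 1  →[4↦5]→  5^2 + 1 = 26  −1 ⇒ G_1=25
G_1=25  [base 5] 5^2  →[5↦6]→  6^2 = 36  −1 ⇒ G_2=35
G_2=35  [base 6] 5·6 + 5  →[6↦7]→  5·7 + 5 = 40  −1 ⇒ G_3=39
G_3=39  [base 7] 5·7 + 4  →[7↦8]→  5·8 + 4 = 44  −1 ⇒ G_4=43

39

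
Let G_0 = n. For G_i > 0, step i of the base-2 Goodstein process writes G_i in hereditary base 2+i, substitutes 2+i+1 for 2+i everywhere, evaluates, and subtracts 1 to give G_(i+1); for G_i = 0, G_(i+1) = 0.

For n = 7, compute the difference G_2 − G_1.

i=0: 7 = 2^2 + 2 + 1 (b=2); 2→3: 3^3 + 3 + 1 = 31; 31−1 = 30
i=1: 30 = 3^3 + 3 (b=3); 3→4: 4^4 + 4 = 260; 260−1 = 259

229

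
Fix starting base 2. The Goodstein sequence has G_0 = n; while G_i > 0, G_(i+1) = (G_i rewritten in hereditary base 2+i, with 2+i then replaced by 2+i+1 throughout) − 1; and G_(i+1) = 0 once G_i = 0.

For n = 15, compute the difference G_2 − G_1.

1172

G_0 = 15. HB_2(15) = 2^(2 + 1) + 2^2 + 2 + 1. Bump = 112. G_1 = 111.
G_1 = 111. HB_3(111) = 3^(3 + 1) + 3^3 + 3. Bump = 1284. G_2 = 1283.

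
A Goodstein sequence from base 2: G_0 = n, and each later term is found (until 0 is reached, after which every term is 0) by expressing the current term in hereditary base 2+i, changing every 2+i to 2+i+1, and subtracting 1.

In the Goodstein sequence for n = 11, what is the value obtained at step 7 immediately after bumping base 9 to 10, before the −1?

70077777776

step 0: 11 = 2^(2 + 1) + 2 + 1; sub 3 for 2: 3^(3 + 1) + 3 + 1; = 85; G_1 = 85−1 = 84
step 1: 84 = 3^(3 + 1) + 3; sub 4 for 3: 4^(4 + 1) + 4; = 1028; G_2 = 1028−1 = 1027
step 2: 1027 = 4^(4 + 1) + 3; sub 5 for 4: 5^(5 + 1) + 3; = 15628; G_3 = 15628−1 = 15627
step 3: 15627 = 5^(5 + 1) + 2; sub 6 for 5: 6^(6 + 1) + 2; = 279938; G_4 = 279938−1 = 279937
step 4: 279937 = 6^(6 + 1) + 1; sub 7 for 6: 7^(7 + 1) + 1; = 5764802; G_5 = 5764802−1 = 5764801
step 5: 5764801 = 7^(7 + 1); sub 8 for 7: 8^(8 + 1); = 134217728; G_6 = 134217728−1 = 134217727
step 6: 134217727 = 7·8^8 + 7·8^7 + 7·8^6 + 7·8^5 + 7·8^4 + 7·8^3 + 7·8^2 + 7·8 + 7; sub 9 for 8: 7·9^9 + 7·9^7 + 7·9^6 + 7·9^5 + 7·9^4 + 7·9^3 + 7·9^2 + 7·9 + 7; = 2749609303; G_7 = 2749609303−1 = 2749609302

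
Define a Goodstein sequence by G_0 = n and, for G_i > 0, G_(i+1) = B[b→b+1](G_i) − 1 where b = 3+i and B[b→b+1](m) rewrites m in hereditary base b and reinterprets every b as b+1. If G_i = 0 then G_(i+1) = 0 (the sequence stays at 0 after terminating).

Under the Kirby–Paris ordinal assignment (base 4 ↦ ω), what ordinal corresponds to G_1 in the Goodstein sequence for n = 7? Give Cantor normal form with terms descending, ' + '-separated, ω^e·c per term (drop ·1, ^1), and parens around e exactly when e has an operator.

ω·2

base 3: 7 = 2·3 + 1; at 4: 2·4 + 1 = 9; next = 8
base 4: 8 = 2·4; at 5: 2·5 = 10; next = 9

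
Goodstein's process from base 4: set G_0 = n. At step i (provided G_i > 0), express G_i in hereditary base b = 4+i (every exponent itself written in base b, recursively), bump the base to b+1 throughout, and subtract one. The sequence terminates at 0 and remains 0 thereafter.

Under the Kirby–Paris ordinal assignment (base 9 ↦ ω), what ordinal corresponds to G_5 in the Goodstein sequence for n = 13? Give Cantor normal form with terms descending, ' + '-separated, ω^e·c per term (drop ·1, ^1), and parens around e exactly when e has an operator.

ω·2 + 2

(0) 13|_4 = 3·4 + 1 ↦ 3·5 + 1|_5 = 16 ⇒ 15
(1) 15|_5 = 3·5 ↦ 3·6|_6 = 18 ⇒ 17
(2) 17|_6 = 2·6 + 5 ↦ 2·7 + 5|_7 = 19 ⇒ 18
(3) 18|_7 = 2·7 + 4 ↦ 2·8 + 4|_8 = 20 ⇒ 19
(4) 19|_8 = 2·8 + 3 ↦ 2·9 + 3|_9 = 21 ⇒ 20
(5) 20|_9 = 2·9 + 2 ↦ 2·10 + 2|_10 = 22 ⇒ 21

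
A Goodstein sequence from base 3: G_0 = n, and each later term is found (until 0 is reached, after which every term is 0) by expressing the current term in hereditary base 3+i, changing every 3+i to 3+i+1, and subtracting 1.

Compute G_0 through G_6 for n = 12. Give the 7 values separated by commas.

12, 19, 27, 37, 49, 63, 69

i=0: 12 = 3^2 + 3 (b=3); 3→4: 4^2 + 4 = 20; 20−1 = 19
i=1: 19 = 4^2 + 3 (b=4); 4→5: 5^2 + 3 = 28; 28−1 = 27
i=2: 27 = 5^2 + 2 (b=5); 5→6: 6^2 + 2 = 38; 38−1 = 37
i=3: 37 = 6^2 + 1 (b=6); 6→7: 7^2 + 1 = 50; 50−1 = 49
i=4: 49 = 7^2 (b=7); 7→8: 8^2 = 64; 64−1 = 63
i=5: 63 = 7·8 + 7 (b=8); 8→9: 7·9 + 7 = 70; 70−1 = 69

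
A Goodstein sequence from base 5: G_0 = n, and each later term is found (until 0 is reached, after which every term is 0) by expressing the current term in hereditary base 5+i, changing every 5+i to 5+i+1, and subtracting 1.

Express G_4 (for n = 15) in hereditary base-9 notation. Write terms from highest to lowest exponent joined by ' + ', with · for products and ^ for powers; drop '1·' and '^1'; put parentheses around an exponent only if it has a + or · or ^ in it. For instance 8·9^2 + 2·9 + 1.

15 —HB5→ 3·5 —bump→ 3·6 = 18 —(−1)→ 17
17 —HB6→ 2·6 + 5 —bump→ 2·7 + 5 = 19 —(−1)→ 18
18 —HB7→ 2·7 + 4 —bump→ 2·8 + 4 = 20 —(−1)→ 19
19 —HB8→ 2·8 + 3 —bump→ 2·9 + 3 = 21 —(−1)→ 20

2·9 + 2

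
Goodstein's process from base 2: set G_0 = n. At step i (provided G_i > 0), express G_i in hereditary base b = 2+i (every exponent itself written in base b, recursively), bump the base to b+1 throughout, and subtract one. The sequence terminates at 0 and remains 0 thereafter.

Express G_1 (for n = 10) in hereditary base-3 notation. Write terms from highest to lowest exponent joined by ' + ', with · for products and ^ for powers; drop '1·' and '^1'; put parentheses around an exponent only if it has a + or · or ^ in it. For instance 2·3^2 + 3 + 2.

step 0: 10 = 2^(2 + 1) + 2; sub 3 for 2: 3^(3 + 1) + 3; = 84; G_1 = 84−1 = 83
step 1: 83 = 3^(3 + 1) + 2; sub 4 for 3: 4^(4 + 1) + 2; = 1026; G_2 = 1026−1 = 1025

3^(3 + 1) + 2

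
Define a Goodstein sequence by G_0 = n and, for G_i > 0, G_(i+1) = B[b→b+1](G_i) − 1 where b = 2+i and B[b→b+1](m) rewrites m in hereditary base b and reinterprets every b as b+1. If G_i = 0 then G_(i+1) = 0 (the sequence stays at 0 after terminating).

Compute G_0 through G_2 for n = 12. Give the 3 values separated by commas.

12, 107, 1065

12 —HB2→ 2^(2 + 1) + 2^2 —bump→ 3^(3 + 1) + 3^3 = 108 —(−1)→ 107
107 —HB3→ 3^(3 + 1) + 2·3^2 + 2·3 + 2 —bump→ 4^(4 + 1) + 2·4^2 + 2·4 + 2 = 1066 —(−1)→ 1065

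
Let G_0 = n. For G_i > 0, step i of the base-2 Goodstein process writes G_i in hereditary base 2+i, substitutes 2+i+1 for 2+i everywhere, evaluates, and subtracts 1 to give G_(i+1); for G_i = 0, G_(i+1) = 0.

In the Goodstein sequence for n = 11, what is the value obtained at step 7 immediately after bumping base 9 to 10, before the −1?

base 2: 11 = 2^(2 + 1) + 2 + 1; at 3: 3^(3 + 1) + 3 + 1 = 85; next = 84
base 3: 84 = 3^(3 + 1) + 3; at 4: 4^(4 + 1) + 4 = 1028; next = 1027
base 4: 1027 = 4^(4 + 1) + 3; at 5: 5^(5 + 1) + 3 = 15628; next = 15627
base 5: 15627 = 5^(5 + 1) + 2; at 6: 6^(6 + 1) + 2 = 279938; next = 279937
base 6: 279937 = 6^(6 + 1) + 1; at 7: 7^(7 + 1) + 1 = 5764802; next = 5764801
base 7: 5764801 = 7^(7 + 1); at 8: 8^(8 + 1) = 134217728; next = 134217727
base 8: 134217727 = 7·8^8 + 7·8^7 + 7·8^6 + 7·8^5 + 7·8^4 + 7·8^3 + 7·8^2 + 7·8 + 7; at 9: 7·9^9 + 7·9^7 + 7·9^6 + 7·9^5 + 7·9^4 + 7·9^3 + 7·9^2 + 7·9 + 7 = 2749609303; next = 2749609302
base 9: 2749609302 = 7·9^9 + 7·9^7 + 7·9^6 + 7·9^5 + 7·9^4 + 7·9^3 + 7·9^2 + 7·9 + 6; at 10: 7·10^10 + 7·10^7 + 7·10^6 + 7·10^5 + 7·10^4 + 7·10^3 + 7·10^2 + 7·10 + 6 = 70077777776; next = 70077777775

70077777776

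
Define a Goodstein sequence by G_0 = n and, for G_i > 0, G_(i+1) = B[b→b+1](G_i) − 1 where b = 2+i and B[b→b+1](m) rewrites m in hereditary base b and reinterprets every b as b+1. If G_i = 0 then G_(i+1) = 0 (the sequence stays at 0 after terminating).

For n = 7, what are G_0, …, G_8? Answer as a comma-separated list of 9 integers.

base 2: 7 = 2^2 + 2 + 1; at 3: 3^3 + 3 + 1 = 31; next = 30
base 3: 30 = 3^3 + 3; at 4: 4^4 + 4 = 260; next = 259
base 4: 259 = 4^4 + 3; at 5: 5^5 + 3 = 3128; next = 3127
base 5: 3127 = 5^5 + 2; at 6: 6^6 + 2 = 46658; next = 46657
base 6: 46657 = 6^6 + 1; at 7: 7^7 + 1 = 823544; next = 823543
base 7: 823543 = 7^7; at 8: 8^8 = 16777216; next = 16777215
base 8: 16777215 = 7·8^7 + 7·8^6 + 7·8^5 + 7·8^4 + 7·8^3 + 7·8^2 + 7·8 + 7; at 9: 7·9^7 + 7·9^6 + 7·9^5 + 7·9^4 + 7·9^3 + 7·9^2 + 7·9 + 7 = 37665880; next = 37665879
base 9: 37665879 = 7·9^7 + 7·9^6 + 7·9^5 + 7·9^4 + 7·9^3 + 7·9^2 + 7·9 + 6; at 10: 7·10^7 + 7·10^6 + 7·10^5 + 7·10^4 + 7·10^3 + 7·10^2 + 7·10 + 6 = 77777776; next = 77777775

7, 30, 259, 3127, 46657, 823543, 16777215, 37665879, 77777775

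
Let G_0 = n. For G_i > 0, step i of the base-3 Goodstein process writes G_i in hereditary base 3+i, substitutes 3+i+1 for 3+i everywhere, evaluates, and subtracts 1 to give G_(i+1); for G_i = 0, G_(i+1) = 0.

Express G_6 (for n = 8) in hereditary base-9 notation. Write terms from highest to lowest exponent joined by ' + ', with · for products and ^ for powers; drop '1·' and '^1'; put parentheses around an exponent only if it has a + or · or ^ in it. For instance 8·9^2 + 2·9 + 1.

9 + 2

[0] 8 ≡ 2·3 + 2 (base 3). Lift 4: 10. −1: 9.
[1] 9 ≡ 2·4 + 1 (base 4). Lift 5: 11. −1: 10.
[2] 10 ≡ 2·5 (base 5). Lift 6: 12. −1: 11.
[3] 11 ≡ 6 + 5 (base 6). Lift 7: 12. −1: 11.
[4] 11 ≡ 7 + 4 (base 7). Lift 8: 12. −1: 11.
[5] 11 ≡ 8 + 3 (base 8). Lift 9: 12. −1: 11.
[6] 11 ≡ 9 + 2 (base 9). Lift 10: 12. −1: 11.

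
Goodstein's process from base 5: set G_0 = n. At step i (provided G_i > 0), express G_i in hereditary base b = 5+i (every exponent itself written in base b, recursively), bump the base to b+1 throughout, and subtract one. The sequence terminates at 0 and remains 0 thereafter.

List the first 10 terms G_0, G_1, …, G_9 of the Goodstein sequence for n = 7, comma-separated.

G_0 = 7. HB_5(7) = 5 + 2. Bump = 8. G_1 = 7.
G_1 = 7. HB_6(7) = 6 + 1. Bump = 8. G_2 = 7.
G_2 = 7. HB_7(7) = 7. Bump = 8. G_3 = 7.
G_3 = 7. HB_8(7) = 7. Bump = 7. G_4 = 6.
G_4 = 6. HB_9(6) = 6. Bump = 6. G_5 = 5.
G_5 = 5. HB_10(5) = 5. Bump = 5. G_6 = 4.
G_6 = 4. HB_11(4) = 4. Bump = 4. G_7 = 3.
G_7 = 3. HB_12(3) = 3. Bump = 3. G_8 = 2.
G_8 = 2. HB_13(2) = 2. Bump = 2. G_9 = 1.

7, 7, 7, 7, 6, 5, 4, 3, 2, 1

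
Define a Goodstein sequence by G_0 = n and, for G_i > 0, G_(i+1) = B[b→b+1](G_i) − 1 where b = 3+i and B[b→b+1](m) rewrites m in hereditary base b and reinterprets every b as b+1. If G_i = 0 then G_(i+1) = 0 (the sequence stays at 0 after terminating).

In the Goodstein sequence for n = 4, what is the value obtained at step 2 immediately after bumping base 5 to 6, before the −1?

4

i=0: 4 = 3 + 1 (b=3); 3→4: 4 + 1 = 5; 5−1 = 4
i=1: 4 = 4 (b=4); 4→5: 5 = 5; 5−1 = 4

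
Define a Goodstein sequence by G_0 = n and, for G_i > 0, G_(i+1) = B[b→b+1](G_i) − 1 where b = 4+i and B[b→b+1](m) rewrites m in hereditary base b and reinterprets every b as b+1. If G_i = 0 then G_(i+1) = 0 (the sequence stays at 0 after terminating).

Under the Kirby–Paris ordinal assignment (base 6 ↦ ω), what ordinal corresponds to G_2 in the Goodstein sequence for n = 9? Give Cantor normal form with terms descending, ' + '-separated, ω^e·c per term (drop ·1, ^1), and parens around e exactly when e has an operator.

ω + 5

9 —HB4→ 2·4 + 1 —bump→ 2·5 + 1 = 11 —(−1)→ 10
10 —HB5→ 2·5 —bump→ 2·6 = 12 —(−1)→ 11
11 —HB6→ 6 + 5 —bump→ 7 + 5 = 12 —(−1)→ 11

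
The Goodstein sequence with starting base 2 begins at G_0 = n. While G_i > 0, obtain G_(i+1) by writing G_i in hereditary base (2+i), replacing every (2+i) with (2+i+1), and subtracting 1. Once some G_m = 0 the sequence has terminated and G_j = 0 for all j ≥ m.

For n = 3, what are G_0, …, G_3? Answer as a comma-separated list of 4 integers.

3, 3, 3, 2

i=0: 3 = 2 + 1 (b=2); 2→3: 3 + 1 = 4; 4−1 = 3
i=1: 3 = 3 (b=3); 3→4: 4 = 4; 4−1 = 3
i=2: 3 = 3 (b=4); 4→5: 3 = 3; 3−1 = 2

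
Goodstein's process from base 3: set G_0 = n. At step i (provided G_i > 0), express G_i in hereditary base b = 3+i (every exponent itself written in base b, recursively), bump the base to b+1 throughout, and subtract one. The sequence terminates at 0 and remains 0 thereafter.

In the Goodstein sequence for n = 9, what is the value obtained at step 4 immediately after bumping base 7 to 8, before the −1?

24

9 —HB3→ 3^2 —bump→ 4^2 = 16 —(−1)→ 15
15 —HB4→ 3·4 + 3 —bump→ 3·5 + 3 = 18 —(−1)→ 17
17 —HB5→ 3·5 + 2 —bump→ 3·6 + 2 = 20 —(−1)→ 19
19 —HB6→ 3·6 + 1 —bump→ 3·7 + 1 = 22 —(−1)→ 21
21 —HB7→ 3·7 —bump→ 3·8 = 24 —(−1)→ 23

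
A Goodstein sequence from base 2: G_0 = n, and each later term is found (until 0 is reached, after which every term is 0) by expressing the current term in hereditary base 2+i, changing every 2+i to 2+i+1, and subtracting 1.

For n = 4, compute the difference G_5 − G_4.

G_0=4  [base 2] 2^2  →[2↦3]→  3^3 = 27  −1 ⇒ G_1=26
G_1=26  [base 3] 2·3^2 + 2·3 + 2  →[3↦4]→  2·4^2 + 2·4 + 2 = 42  −1 ⇒ G_2=41
G_2=41  [base 4] 2·4^2 + 2·4 + 1  →[4↦5]→  2·5^2 + 2·5 + 1 = 61  −1 ⇒ G_3=60
G_3=60  [base 5] 2·5^2 + 2·5  →[5↦6]→  2·6^2 + 2·6 = 84  −1 ⇒ G_4=83
G_4=83  [base 6] 2·6^2 + 6 + 5  →[6↦7]→  2·7^2 + 7 + 5 = 110  −1 ⇒ G_5=109

26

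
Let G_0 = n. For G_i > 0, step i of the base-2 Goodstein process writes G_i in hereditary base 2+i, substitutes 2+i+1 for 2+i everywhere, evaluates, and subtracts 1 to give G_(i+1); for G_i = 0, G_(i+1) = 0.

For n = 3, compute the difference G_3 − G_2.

-1

G_0 = 3. HB_2(3) = 2 + 1. Bump = 4. G_1 = 3.
G_1 = 3. HB_3(3) = 3. Bump = 4. G_2 = 3.
G_2 = 3. HB_4(3) = 3. Bump = 3. G_3 = 2.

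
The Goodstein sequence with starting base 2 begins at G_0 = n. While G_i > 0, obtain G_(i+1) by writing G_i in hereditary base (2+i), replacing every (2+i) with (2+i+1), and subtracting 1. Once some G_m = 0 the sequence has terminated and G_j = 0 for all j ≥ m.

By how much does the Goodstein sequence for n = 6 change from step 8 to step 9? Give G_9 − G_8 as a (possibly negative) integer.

base 2: 6 = 2^2 + 2; at 3: 3^3 + 3 = 30; next = 29
base 3: 29 = 3^3 + 2; at 4: 4^4 + 2 = 258; next = 257
base 4: 257 = 4^4 + 1; at 5: 5^5 + 1 = 3126; next = 3125
base 5: 3125 = 5^5; at 6: 6^6 = 46656; next = 46655
base 6: 46655 = 5·6^5 + 5·6^4 + 5·6^3 + 5·6^2 + 5·6 + 5; at 7: 5·7^5 + 5·7^4 + 5·7^3 + 5·7^2 + 5·7 + 5 = 98040; next = 98039
base 7: 98039 = 5·7^5 + 5·7^4 + 5·7^3 + 5·7^2 + 5·7 + 4; at 8: 5·8^5 + 5·8^4 + 5·8^3 + 5·8^2 + 5·8 + 4 = 187244; next = 187243
base 8: 187243 = 5·8^5 + 5·8^4 + 5·8^3 + 5·8^2 + 5·8 + 3; at 9: 5·9^5 + 5·9^4 + 5·9^3 + 5·9^2 + 5·9 + 3 = 332148; next = 332147
base 9: 332147 = 5·9^5 + 5·9^4 + 5·9^3 + 5·9^2 + 5·9 + 2; at 10: 5·10^5 + 5·10^4 + 5·10^3 + 5·10^2 + 5·10 + 2 = 555552; next = 555551
base 10: 555551 = 5·10^5 + 5·10^4 + 5·10^3 + 5·10^2 + 5·10 + 1; at 11: 5·11^5 + 5·11^4 + 5·11^3 + 5·11^2 + 5·11 + 1 = 885776; next = 885775

330224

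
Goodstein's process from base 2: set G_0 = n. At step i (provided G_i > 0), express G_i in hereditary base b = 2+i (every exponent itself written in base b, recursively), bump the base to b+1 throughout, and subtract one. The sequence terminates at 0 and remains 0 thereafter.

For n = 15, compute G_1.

G_0=15  [base 2] 2^(2 + 1) + 2^2 + 2 + 1  →[2↦3]→  3^(3 + 1) + 3^3 + 3 + 1 = 112  −1 ⇒ G_1=111
G_1=111  [base 3] 3^(3 + 1) + 3^3 + 3  →[3↦4]→  4^(4 + 1) + 4^4 + 4 = 1284  −1 ⇒ G_2=1283

111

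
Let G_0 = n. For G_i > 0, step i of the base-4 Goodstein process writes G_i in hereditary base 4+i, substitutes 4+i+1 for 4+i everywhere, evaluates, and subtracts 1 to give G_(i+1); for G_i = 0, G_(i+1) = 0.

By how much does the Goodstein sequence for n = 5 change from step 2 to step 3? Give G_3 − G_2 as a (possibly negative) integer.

-1

step 0: 5 = 4 + 1; sub 5 for 4: 5 + 1; = 6; G_1 = 6−1 = 5
step 1: 5 = 5; sub 6 for 5: 6; = 6; G_2 = 6−1 = 5
step 2: 5 = 5; sub 7 for 6: 5; = 5; G_3 = 5−1 = 4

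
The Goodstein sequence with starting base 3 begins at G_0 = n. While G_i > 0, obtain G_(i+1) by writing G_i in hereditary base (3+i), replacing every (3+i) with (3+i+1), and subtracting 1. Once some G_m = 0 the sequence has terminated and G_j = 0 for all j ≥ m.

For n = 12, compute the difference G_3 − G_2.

G_0=12  [base 3] 3^2 + 3  →[3↦4]→  4^2 + 4 = 20  −1 ⇒ G_1=19
G_1=19  [base 4] 4^2 + 3  →[4↦5]→  5^2 + 3 = 28  −1 ⇒ G_2=27
G_2=27  [base 5] 5^2 + 2  →[5↦6]→  6^2 + 2 = 38  −1 ⇒ G_3=37

10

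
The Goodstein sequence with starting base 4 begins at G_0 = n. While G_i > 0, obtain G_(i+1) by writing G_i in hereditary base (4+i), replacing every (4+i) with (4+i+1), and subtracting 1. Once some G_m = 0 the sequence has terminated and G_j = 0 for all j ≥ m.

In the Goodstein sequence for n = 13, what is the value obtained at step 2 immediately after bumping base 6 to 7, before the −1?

19

base 4: 13 = 3·4 + 1; at 5: 3·5 + 1 = 16; next = 15
base 5: 15 = 3·5; at 6: 3·6 = 18; next = 17
base 6: 17 = 2·6 + 5; at 7: 2·7 + 5 = 19; next = 18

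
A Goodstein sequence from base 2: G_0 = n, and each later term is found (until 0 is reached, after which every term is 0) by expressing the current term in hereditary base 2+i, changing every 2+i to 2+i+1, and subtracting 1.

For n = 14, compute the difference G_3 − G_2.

[0] 14 ≡ 2^(2 + 1) + 2^2 + 2 (base 2). Lift 3: 111. −1: 110.
[1] 110 ≡ 3^(3 + 1) + 3^3 + 2 (base 3). Lift 4: 1282. −1: 1281.
[2] 1281 ≡ 4^(4 + 1) + 4^4 + 1 (base 4). Lift 5: 18751. −1: 18750.

17469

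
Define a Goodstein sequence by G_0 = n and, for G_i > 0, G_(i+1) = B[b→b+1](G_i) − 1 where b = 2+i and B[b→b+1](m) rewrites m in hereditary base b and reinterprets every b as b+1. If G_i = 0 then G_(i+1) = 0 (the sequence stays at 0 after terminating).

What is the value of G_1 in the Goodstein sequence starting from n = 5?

G_0 = 5. HB_2(5) = 2^2 + 1. Bump = 28. G_1 = 27.
G_1 = 27. HB_3(27) = 3^3. Bump = 256. G_2 = 255.

27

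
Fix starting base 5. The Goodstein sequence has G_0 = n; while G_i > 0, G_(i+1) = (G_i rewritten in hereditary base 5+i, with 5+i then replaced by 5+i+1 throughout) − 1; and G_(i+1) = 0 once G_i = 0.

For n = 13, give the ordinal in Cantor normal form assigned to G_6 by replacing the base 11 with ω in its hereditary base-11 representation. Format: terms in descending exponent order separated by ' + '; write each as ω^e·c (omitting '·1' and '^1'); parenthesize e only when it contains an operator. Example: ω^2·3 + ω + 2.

ω + 6

[0] 13 ≡ 2·5 + 3 (base 5). Lift 6: 15. −1: 14.
[1] 14 ≡ 2·6 + 2 (base 6). Lift 7: 16. −1: 15.
[2] 15 ≡ 2·7 + 1 (base 7). Lift 8: 17. −1: 16.
[3] 16 ≡ 2·8 (base 8). Lift 9: 18. −1: 17.
[4] 17 ≡ 9 + 8 (base 9). Lift 10: 18. −1: 17.
[5] 17 ≡ 10 + 7 (base 10). Lift 11: 18. −1: 17.
[6] 17 ≡ 11 + 6 (base 11). Lift 12: 18. −1: 17.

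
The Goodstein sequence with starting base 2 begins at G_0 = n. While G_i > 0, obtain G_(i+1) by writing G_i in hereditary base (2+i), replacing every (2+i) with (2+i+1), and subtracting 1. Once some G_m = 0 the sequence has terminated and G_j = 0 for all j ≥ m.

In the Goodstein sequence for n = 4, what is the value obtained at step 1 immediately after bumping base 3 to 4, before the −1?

42

4 —HB2→ 2^2 —bump→ 3^3 = 27 —(−1)→ 26
26 —HB3→ 2·3^2 + 2·3 + 2 —bump→ 2·4^2 + 2·4 + 2 = 42 —(−1)→ 41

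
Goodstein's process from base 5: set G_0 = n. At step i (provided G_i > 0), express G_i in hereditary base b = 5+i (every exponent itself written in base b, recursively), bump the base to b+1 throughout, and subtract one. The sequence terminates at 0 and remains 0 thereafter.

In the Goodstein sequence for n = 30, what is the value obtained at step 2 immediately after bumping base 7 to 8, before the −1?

G_0 = 30. HB_5(30) = 5^2 + 5. Bump = 42. G_1 = 41.
G_1 = 41. HB_6(41) = 6^2 + 5. Bump = 54. G_2 = 53.

68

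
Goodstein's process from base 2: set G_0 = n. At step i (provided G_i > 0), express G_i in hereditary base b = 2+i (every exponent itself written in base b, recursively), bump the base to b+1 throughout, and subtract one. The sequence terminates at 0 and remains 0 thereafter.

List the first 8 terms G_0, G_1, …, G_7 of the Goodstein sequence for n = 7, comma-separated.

step 0: 7 = 2^2 + 2 + 1; sub 3 for 2: 3^3 + 3 + 1; = 31; G_1 = 31−1 = 30
step 1: 30 = 3^3 + 3; sub 4 for 3: 4^4 + 4; = 260; G_2 = 260−1 = 259
step 2: 259 = 4^4 + 3; sub 5 for 4: 5^5 + 3; = 3128; G_3 = 3128−1 = 3127
step 3: 3127 = 5^5 + 2; sub 6 for 5: 6^6 + 2; = 46658; G_4 = 46658−1 = 46657
step 4: 46657 = 6^6 + 1; sub 7 for 6: 7^7 + 1; = 823544; G_5 = 823544−1 = 823543
step 5: 823543 = 7^7; sub 8 for 7: 8^8; = 16777216; G_6 = 16777216−1 = 16777215
step 6: 16777215 = 7·8^7 + 7·8^6 + 7·8^5 + 7·8^4 + 7·8^3 + 7·8^2 + 7·8 + 7; sub 9 for 8: 7·9^7 + 7·9^6 + 7·9^5 + 7·9^4 + 7·9^3 + 7·9^2 + 7·9 + 7; = 37665880; G_7 = 37665880−1 = 37665879

7, 30, 259, 3127, 46657, 823543, 16777215, 37665879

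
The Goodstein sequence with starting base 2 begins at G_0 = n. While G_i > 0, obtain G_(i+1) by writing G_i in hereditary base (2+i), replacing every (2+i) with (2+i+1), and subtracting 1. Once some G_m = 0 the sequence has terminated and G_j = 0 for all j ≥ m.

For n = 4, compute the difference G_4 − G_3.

23

base 2: 4 = 2^2; at 3: 3^3 = 27; next = 26
base 3: 26 = 2·3^2 + 2·3 + 2; at 4: 2·4^2 + 2·4 + 2 = 42; next = 41
base 4: 41 = 2·4^2 + 2·4 + 1; at 5: 2·5^2 + 2·5 + 1 = 61; next = 60
base 5: 60 = 2·5^2 + 2·5; at 6: 2·6^2 + 2·6 = 84; next = 83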